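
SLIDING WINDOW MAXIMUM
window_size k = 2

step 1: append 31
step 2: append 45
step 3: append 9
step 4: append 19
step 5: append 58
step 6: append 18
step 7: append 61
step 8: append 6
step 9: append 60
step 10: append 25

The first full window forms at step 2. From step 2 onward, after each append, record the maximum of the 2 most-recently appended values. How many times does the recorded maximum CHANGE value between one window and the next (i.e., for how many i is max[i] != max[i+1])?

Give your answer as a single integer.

step 1: append 31 -> window=[31] (not full yet)
step 2: append 45 -> window=[31, 45] -> max=45
step 3: append 9 -> window=[45, 9] -> max=45
step 4: append 19 -> window=[9, 19] -> max=19
step 5: append 58 -> window=[19, 58] -> max=58
step 6: append 18 -> window=[58, 18] -> max=58
step 7: append 61 -> window=[18, 61] -> max=61
step 8: append 6 -> window=[61, 6] -> max=61
step 9: append 60 -> window=[6, 60] -> max=60
step 10: append 25 -> window=[60, 25] -> max=60
Recorded maximums: 45 45 19 58 58 61 61 60 60
Changes between consecutive maximums: 4

Answer: 4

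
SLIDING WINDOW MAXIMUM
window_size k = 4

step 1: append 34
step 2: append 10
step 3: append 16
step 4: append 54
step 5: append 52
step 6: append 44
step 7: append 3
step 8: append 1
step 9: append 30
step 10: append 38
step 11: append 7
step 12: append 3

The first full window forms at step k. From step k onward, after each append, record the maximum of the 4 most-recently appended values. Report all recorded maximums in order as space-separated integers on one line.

Answer: 54 54 54 54 52 44 38 38 38

Derivation:
step 1: append 34 -> window=[34] (not full yet)
step 2: append 10 -> window=[34, 10] (not full yet)
step 3: append 16 -> window=[34, 10, 16] (not full yet)
step 4: append 54 -> window=[34, 10, 16, 54] -> max=54
step 5: append 52 -> window=[10, 16, 54, 52] -> max=54
step 6: append 44 -> window=[16, 54, 52, 44] -> max=54
step 7: append 3 -> window=[54, 52, 44, 3] -> max=54
step 8: append 1 -> window=[52, 44, 3, 1] -> max=52
step 9: append 30 -> window=[44, 3, 1, 30] -> max=44
step 10: append 38 -> window=[3, 1, 30, 38] -> max=38
step 11: append 7 -> window=[1, 30, 38, 7] -> max=38
step 12: append 3 -> window=[30, 38, 7, 3] -> max=38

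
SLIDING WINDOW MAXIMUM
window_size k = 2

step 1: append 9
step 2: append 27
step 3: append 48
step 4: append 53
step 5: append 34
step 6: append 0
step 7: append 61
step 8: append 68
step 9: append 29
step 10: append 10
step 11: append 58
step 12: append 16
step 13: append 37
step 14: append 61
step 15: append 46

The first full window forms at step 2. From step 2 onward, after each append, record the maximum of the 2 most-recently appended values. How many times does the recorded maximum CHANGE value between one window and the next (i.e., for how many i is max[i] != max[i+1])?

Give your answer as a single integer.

step 1: append 9 -> window=[9] (not full yet)
step 2: append 27 -> window=[9, 27] -> max=27
step 3: append 48 -> window=[27, 48] -> max=48
step 4: append 53 -> window=[48, 53] -> max=53
step 5: append 34 -> window=[53, 34] -> max=53
step 6: append 0 -> window=[34, 0] -> max=34
step 7: append 61 -> window=[0, 61] -> max=61
step 8: append 68 -> window=[61, 68] -> max=68
step 9: append 29 -> window=[68, 29] -> max=68
step 10: append 10 -> window=[29, 10] -> max=29
step 11: append 58 -> window=[10, 58] -> max=58
step 12: append 16 -> window=[58, 16] -> max=58
step 13: append 37 -> window=[16, 37] -> max=37
step 14: append 61 -> window=[37, 61] -> max=61
step 15: append 46 -> window=[61, 46] -> max=61
Recorded maximums: 27 48 53 53 34 61 68 68 29 58 58 37 61 61
Changes between consecutive maximums: 9

Answer: 9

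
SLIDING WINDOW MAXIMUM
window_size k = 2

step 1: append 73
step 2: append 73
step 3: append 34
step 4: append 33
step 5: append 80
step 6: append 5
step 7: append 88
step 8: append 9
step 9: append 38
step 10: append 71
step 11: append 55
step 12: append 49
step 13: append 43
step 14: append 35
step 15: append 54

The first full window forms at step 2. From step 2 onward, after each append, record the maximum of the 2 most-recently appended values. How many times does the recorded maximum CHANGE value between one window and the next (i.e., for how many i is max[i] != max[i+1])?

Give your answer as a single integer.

step 1: append 73 -> window=[73] (not full yet)
step 2: append 73 -> window=[73, 73] -> max=73
step 3: append 34 -> window=[73, 34] -> max=73
step 4: append 33 -> window=[34, 33] -> max=34
step 5: append 80 -> window=[33, 80] -> max=80
step 6: append 5 -> window=[80, 5] -> max=80
step 7: append 88 -> window=[5, 88] -> max=88
step 8: append 9 -> window=[88, 9] -> max=88
step 9: append 38 -> window=[9, 38] -> max=38
step 10: append 71 -> window=[38, 71] -> max=71
step 11: append 55 -> window=[71, 55] -> max=71
step 12: append 49 -> window=[55, 49] -> max=55
step 13: append 43 -> window=[49, 43] -> max=49
step 14: append 35 -> window=[43, 35] -> max=43
step 15: append 54 -> window=[35, 54] -> max=54
Recorded maximums: 73 73 34 80 80 88 88 38 71 71 55 49 43 54
Changes between consecutive maximums: 9

Answer: 9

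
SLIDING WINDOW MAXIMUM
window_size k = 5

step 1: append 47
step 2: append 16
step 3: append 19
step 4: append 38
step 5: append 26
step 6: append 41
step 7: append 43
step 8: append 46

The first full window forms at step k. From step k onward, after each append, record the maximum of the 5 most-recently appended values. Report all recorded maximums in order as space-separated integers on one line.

step 1: append 47 -> window=[47] (not full yet)
step 2: append 16 -> window=[47, 16] (not full yet)
step 3: append 19 -> window=[47, 16, 19] (not full yet)
step 4: append 38 -> window=[47, 16, 19, 38] (not full yet)
step 5: append 26 -> window=[47, 16, 19, 38, 26] -> max=47
step 6: append 41 -> window=[16, 19, 38, 26, 41] -> max=41
step 7: append 43 -> window=[19, 38, 26, 41, 43] -> max=43
step 8: append 46 -> window=[38, 26, 41, 43, 46] -> max=46

Answer: 47 41 43 46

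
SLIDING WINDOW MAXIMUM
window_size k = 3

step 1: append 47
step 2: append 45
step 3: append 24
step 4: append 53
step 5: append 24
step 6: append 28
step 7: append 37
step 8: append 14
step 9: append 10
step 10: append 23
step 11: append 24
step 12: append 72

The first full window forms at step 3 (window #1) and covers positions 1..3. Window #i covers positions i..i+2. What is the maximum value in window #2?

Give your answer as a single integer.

step 1: append 47 -> window=[47] (not full yet)
step 2: append 45 -> window=[47, 45] (not full yet)
step 3: append 24 -> window=[47, 45, 24] -> max=47
step 4: append 53 -> window=[45, 24, 53] -> max=53
Window #2 max = 53

Answer: 53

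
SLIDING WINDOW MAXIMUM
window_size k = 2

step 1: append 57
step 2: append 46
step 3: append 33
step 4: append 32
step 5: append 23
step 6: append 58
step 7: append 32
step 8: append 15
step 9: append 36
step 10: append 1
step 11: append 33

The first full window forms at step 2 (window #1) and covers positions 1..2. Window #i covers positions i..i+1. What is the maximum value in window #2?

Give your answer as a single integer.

Answer: 46

Derivation:
step 1: append 57 -> window=[57] (not full yet)
step 2: append 46 -> window=[57, 46] -> max=57
step 3: append 33 -> window=[46, 33] -> max=46
Window #2 max = 46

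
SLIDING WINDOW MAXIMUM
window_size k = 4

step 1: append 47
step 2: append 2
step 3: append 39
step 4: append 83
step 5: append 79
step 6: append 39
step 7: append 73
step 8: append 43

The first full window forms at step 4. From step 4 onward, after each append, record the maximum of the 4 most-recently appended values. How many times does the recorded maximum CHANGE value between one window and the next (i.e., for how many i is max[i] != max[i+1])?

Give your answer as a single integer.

step 1: append 47 -> window=[47] (not full yet)
step 2: append 2 -> window=[47, 2] (not full yet)
step 3: append 39 -> window=[47, 2, 39] (not full yet)
step 4: append 83 -> window=[47, 2, 39, 83] -> max=83
step 5: append 79 -> window=[2, 39, 83, 79] -> max=83
step 6: append 39 -> window=[39, 83, 79, 39] -> max=83
step 7: append 73 -> window=[83, 79, 39, 73] -> max=83
step 8: append 43 -> window=[79, 39, 73, 43] -> max=79
Recorded maximums: 83 83 83 83 79
Changes between consecutive maximums: 1

Answer: 1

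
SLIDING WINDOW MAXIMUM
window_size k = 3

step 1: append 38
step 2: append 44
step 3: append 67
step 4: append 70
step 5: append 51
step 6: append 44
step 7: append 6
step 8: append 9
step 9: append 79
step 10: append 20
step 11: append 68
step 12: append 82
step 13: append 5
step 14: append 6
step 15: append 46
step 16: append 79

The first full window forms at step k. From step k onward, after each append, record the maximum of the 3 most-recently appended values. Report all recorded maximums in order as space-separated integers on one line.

step 1: append 38 -> window=[38] (not full yet)
step 2: append 44 -> window=[38, 44] (not full yet)
step 3: append 67 -> window=[38, 44, 67] -> max=67
step 4: append 70 -> window=[44, 67, 70] -> max=70
step 5: append 51 -> window=[67, 70, 51] -> max=70
step 6: append 44 -> window=[70, 51, 44] -> max=70
step 7: append 6 -> window=[51, 44, 6] -> max=51
step 8: append 9 -> window=[44, 6, 9] -> max=44
step 9: append 79 -> window=[6, 9, 79] -> max=79
step 10: append 20 -> window=[9, 79, 20] -> max=79
step 11: append 68 -> window=[79, 20, 68] -> max=79
step 12: append 82 -> window=[20, 68, 82] -> max=82
step 13: append 5 -> window=[68, 82, 5] -> max=82
step 14: append 6 -> window=[82, 5, 6] -> max=82
step 15: append 46 -> window=[5, 6, 46] -> max=46
step 16: append 79 -> window=[6, 46, 79] -> max=79

Answer: 67 70 70 70 51 44 79 79 79 82 82 82 46 79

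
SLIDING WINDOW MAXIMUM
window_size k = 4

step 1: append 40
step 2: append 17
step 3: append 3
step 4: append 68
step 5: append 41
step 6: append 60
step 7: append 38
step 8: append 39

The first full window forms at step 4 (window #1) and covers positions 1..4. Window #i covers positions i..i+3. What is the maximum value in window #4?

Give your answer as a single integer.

Answer: 68

Derivation:
step 1: append 40 -> window=[40] (not full yet)
step 2: append 17 -> window=[40, 17] (not full yet)
step 3: append 3 -> window=[40, 17, 3] (not full yet)
step 4: append 68 -> window=[40, 17, 3, 68] -> max=68
step 5: append 41 -> window=[17, 3, 68, 41] -> max=68
step 6: append 60 -> window=[3, 68, 41, 60] -> max=68
step 7: append 38 -> window=[68, 41, 60, 38] -> max=68
Window #4 max = 68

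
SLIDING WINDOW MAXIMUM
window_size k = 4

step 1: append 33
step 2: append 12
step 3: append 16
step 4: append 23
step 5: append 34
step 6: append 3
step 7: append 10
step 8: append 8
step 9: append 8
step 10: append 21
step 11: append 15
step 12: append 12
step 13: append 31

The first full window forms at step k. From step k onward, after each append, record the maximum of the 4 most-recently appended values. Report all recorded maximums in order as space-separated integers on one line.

step 1: append 33 -> window=[33] (not full yet)
step 2: append 12 -> window=[33, 12] (not full yet)
step 3: append 16 -> window=[33, 12, 16] (not full yet)
step 4: append 23 -> window=[33, 12, 16, 23] -> max=33
step 5: append 34 -> window=[12, 16, 23, 34] -> max=34
step 6: append 3 -> window=[16, 23, 34, 3] -> max=34
step 7: append 10 -> window=[23, 34, 3, 10] -> max=34
step 8: append 8 -> window=[34, 3, 10, 8] -> max=34
step 9: append 8 -> window=[3, 10, 8, 8] -> max=10
step 10: append 21 -> window=[10, 8, 8, 21] -> max=21
step 11: append 15 -> window=[8, 8, 21, 15] -> max=21
step 12: append 12 -> window=[8, 21, 15, 12] -> max=21
step 13: append 31 -> window=[21, 15, 12, 31] -> max=31

Answer: 33 34 34 34 34 10 21 21 21 31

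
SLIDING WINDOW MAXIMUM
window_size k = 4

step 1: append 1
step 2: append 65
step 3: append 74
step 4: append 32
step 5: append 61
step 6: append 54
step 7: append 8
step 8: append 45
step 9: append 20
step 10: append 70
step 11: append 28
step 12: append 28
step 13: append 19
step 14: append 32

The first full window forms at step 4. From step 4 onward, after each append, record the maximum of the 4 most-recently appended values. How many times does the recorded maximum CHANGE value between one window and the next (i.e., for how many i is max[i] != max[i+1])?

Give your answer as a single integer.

Answer: 4

Derivation:
step 1: append 1 -> window=[1] (not full yet)
step 2: append 65 -> window=[1, 65] (not full yet)
step 3: append 74 -> window=[1, 65, 74] (not full yet)
step 4: append 32 -> window=[1, 65, 74, 32] -> max=74
step 5: append 61 -> window=[65, 74, 32, 61] -> max=74
step 6: append 54 -> window=[74, 32, 61, 54] -> max=74
step 7: append 8 -> window=[32, 61, 54, 8] -> max=61
step 8: append 45 -> window=[61, 54, 8, 45] -> max=61
step 9: append 20 -> window=[54, 8, 45, 20] -> max=54
step 10: append 70 -> window=[8, 45, 20, 70] -> max=70
step 11: append 28 -> window=[45, 20, 70, 28] -> max=70
step 12: append 28 -> window=[20, 70, 28, 28] -> max=70
step 13: append 19 -> window=[70, 28, 28, 19] -> max=70
step 14: append 32 -> window=[28, 28, 19, 32] -> max=32
Recorded maximums: 74 74 74 61 61 54 70 70 70 70 32
Changes between consecutive maximums: 4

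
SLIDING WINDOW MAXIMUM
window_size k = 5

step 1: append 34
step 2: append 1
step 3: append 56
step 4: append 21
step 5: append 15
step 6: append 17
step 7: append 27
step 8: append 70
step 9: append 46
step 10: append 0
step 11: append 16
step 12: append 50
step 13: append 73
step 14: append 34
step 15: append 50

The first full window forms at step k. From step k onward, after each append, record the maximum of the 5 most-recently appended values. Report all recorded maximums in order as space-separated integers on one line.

Answer: 56 56 56 70 70 70 70 70 73 73 73

Derivation:
step 1: append 34 -> window=[34] (not full yet)
step 2: append 1 -> window=[34, 1] (not full yet)
step 3: append 56 -> window=[34, 1, 56] (not full yet)
step 4: append 21 -> window=[34, 1, 56, 21] (not full yet)
step 5: append 15 -> window=[34, 1, 56, 21, 15] -> max=56
step 6: append 17 -> window=[1, 56, 21, 15, 17] -> max=56
step 7: append 27 -> window=[56, 21, 15, 17, 27] -> max=56
step 8: append 70 -> window=[21, 15, 17, 27, 70] -> max=70
step 9: append 46 -> window=[15, 17, 27, 70, 46] -> max=70
step 10: append 0 -> window=[17, 27, 70, 46, 0] -> max=70
step 11: append 16 -> window=[27, 70, 46, 0, 16] -> max=70
step 12: append 50 -> window=[70, 46, 0, 16, 50] -> max=70
step 13: append 73 -> window=[46, 0, 16, 50, 73] -> max=73
step 14: append 34 -> window=[0, 16, 50, 73, 34] -> max=73
step 15: append 50 -> window=[16, 50, 73, 34, 50] -> max=73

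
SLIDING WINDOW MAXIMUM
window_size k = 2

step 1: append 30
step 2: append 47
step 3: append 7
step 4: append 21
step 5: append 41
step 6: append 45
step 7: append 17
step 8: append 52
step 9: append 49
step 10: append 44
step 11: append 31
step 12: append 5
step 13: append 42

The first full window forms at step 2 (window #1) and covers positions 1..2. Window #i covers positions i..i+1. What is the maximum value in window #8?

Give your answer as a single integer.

Answer: 52

Derivation:
step 1: append 30 -> window=[30] (not full yet)
step 2: append 47 -> window=[30, 47] -> max=47
step 3: append 7 -> window=[47, 7] -> max=47
step 4: append 21 -> window=[7, 21] -> max=21
step 5: append 41 -> window=[21, 41] -> max=41
step 6: append 45 -> window=[41, 45] -> max=45
step 7: append 17 -> window=[45, 17] -> max=45
step 8: append 52 -> window=[17, 52] -> max=52
step 9: append 49 -> window=[52, 49] -> max=52
Window #8 max = 52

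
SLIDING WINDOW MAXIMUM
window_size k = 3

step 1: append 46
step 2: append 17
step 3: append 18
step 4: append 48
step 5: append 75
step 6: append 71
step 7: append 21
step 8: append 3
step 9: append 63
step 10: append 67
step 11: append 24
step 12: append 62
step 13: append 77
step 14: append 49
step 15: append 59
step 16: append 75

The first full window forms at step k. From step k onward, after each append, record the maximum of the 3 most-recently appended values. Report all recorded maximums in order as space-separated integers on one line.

step 1: append 46 -> window=[46] (not full yet)
step 2: append 17 -> window=[46, 17] (not full yet)
step 3: append 18 -> window=[46, 17, 18] -> max=46
step 4: append 48 -> window=[17, 18, 48] -> max=48
step 5: append 75 -> window=[18, 48, 75] -> max=75
step 6: append 71 -> window=[48, 75, 71] -> max=75
step 7: append 21 -> window=[75, 71, 21] -> max=75
step 8: append 3 -> window=[71, 21, 3] -> max=71
step 9: append 63 -> window=[21, 3, 63] -> max=63
step 10: append 67 -> window=[3, 63, 67] -> max=67
step 11: append 24 -> window=[63, 67, 24] -> max=67
step 12: append 62 -> window=[67, 24, 62] -> max=67
step 13: append 77 -> window=[24, 62, 77] -> max=77
step 14: append 49 -> window=[62, 77, 49] -> max=77
step 15: append 59 -> window=[77, 49, 59] -> max=77
step 16: append 75 -> window=[49, 59, 75] -> max=75

Answer: 46 48 75 75 75 71 63 67 67 67 77 77 77 75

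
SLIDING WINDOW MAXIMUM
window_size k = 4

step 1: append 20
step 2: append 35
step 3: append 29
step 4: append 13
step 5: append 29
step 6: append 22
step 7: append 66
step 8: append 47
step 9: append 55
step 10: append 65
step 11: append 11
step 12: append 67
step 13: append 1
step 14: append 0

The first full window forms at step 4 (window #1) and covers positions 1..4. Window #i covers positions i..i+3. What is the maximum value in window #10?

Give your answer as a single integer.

Answer: 67

Derivation:
step 1: append 20 -> window=[20] (not full yet)
step 2: append 35 -> window=[20, 35] (not full yet)
step 3: append 29 -> window=[20, 35, 29] (not full yet)
step 4: append 13 -> window=[20, 35, 29, 13] -> max=35
step 5: append 29 -> window=[35, 29, 13, 29] -> max=35
step 6: append 22 -> window=[29, 13, 29, 22] -> max=29
step 7: append 66 -> window=[13, 29, 22, 66] -> max=66
step 8: append 47 -> window=[29, 22, 66, 47] -> max=66
step 9: append 55 -> window=[22, 66, 47, 55] -> max=66
step 10: append 65 -> window=[66, 47, 55, 65] -> max=66
step 11: append 11 -> window=[47, 55, 65, 11] -> max=65
step 12: append 67 -> window=[55, 65, 11, 67] -> max=67
step 13: append 1 -> window=[65, 11, 67, 1] -> max=67
Window #10 max = 67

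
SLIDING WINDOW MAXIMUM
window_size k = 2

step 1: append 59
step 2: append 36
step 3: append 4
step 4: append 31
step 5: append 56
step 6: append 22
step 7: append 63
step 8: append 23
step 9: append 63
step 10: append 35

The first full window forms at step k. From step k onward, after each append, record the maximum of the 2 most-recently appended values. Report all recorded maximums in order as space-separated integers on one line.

Answer: 59 36 31 56 56 63 63 63 63

Derivation:
step 1: append 59 -> window=[59] (not full yet)
step 2: append 36 -> window=[59, 36] -> max=59
step 3: append 4 -> window=[36, 4] -> max=36
step 4: append 31 -> window=[4, 31] -> max=31
step 5: append 56 -> window=[31, 56] -> max=56
step 6: append 22 -> window=[56, 22] -> max=56
step 7: append 63 -> window=[22, 63] -> max=63
step 8: append 23 -> window=[63, 23] -> max=63
step 9: append 63 -> window=[23, 63] -> max=63
step 10: append 35 -> window=[63, 35] -> max=63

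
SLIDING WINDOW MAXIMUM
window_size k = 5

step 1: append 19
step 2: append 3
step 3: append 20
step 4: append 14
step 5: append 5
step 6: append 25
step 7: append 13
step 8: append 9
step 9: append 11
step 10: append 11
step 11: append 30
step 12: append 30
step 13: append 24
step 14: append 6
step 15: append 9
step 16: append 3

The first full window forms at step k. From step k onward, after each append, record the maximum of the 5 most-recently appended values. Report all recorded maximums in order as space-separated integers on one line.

step 1: append 19 -> window=[19] (not full yet)
step 2: append 3 -> window=[19, 3] (not full yet)
step 3: append 20 -> window=[19, 3, 20] (not full yet)
step 4: append 14 -> window=[19, 3, 20, 14] (not full yet)
step 5: append 5 -> window=[19, 3, 20, 14, 5] -> max=20
step 6: append 25 -> window=[3, 20, 14, 5, 25] -> max=25
step 7: append 13 -> window=[20, 14, 5, 25, 13] -> max=25
step 8: append 9 -> window=[14, 5, 25, 13, 9] -> max=25
step 9: append 11 -> window=[5, 25, 13, 9, 11] -> max=25
step 10: append 11 -> window=[25, 13, 9, 11, 11] -> max=25
step 11: append 30 -> window=[13, 9, 11, 11, 30] -> max=30
step 12: append 30 -> window=[9, 11, 11, 30, 30] -> max=30
step 13: append 24 -> window=[11, 11, 30, 30, 24] -> max=30
step 14: append 6 -> window=[11, 30, 30, 24, 6] -> max=30
step 15: append 9 -> window=[30, 30, 24, 6, 9] -> max=30
step 16: append 3 -> window=[30, 24, 6, 9, 3] -> max=30

Answer: 20 25 25 25 25 25 30 30 30 30 30 30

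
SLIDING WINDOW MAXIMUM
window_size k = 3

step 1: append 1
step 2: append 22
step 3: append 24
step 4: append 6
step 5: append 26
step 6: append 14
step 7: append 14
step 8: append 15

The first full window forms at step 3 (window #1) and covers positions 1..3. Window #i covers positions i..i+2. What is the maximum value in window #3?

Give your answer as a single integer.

step 1: append 1 -> window=[1] (not full yet)
step 2: append 22 -> window=[1, 22] (not full yet)
step 3: append 24 -> window=[1, 22, 24] -> max=24
step 4: append 6 -> window=[22, 24, 6] -> max=24
step 5: append 26 -> window=[24, 6, 26] -> max=26
Window #3 max = 26

Answer: 26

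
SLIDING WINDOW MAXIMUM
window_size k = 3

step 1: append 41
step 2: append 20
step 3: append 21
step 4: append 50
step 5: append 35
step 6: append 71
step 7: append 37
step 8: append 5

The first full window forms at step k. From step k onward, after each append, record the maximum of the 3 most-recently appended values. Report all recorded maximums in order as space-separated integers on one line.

step 1: append 41 -> window=[41] (not full yet)
step 2: append 20 -> window=[41, 20] (not full yet)
step 3: append 21 -> window=[41, 20, 21] -> max=41
step 4: append 50 -> window=[20, 21, 50] -> max=50
step 5: append 35 -> window=[21, 50, 35] -> max=50
step 6: append 71 -> window=[50, 35, 71] -> max=71
step 7: append 37 -> window=[35, 71, 37] -> max=71
step 8: append 5 -> window=[71, 37, 5] -> max=71

Answer: 41 50 50 71 71 71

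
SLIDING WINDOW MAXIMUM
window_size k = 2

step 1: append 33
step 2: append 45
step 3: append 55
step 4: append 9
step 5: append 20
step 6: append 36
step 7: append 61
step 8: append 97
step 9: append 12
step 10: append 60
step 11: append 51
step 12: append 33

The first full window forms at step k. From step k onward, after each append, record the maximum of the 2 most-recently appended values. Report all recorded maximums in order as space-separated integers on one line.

Answer: 45 55 55 20 36 61 97 97 60 60 51

Derivation:
step 1: append 33 -> window=[33] (not full yet)
step 2: append 45 -> window=[33, 45] -> max=45
step 3: append 55 -> window=[45, 55] -> max=55
step 4: append 9 -> window=[55, 9] -> max=55
step 5: append 20 -> window=[9, 20] -> max=20
step 6: append 36 -> window=[20, 36] -> max=36
step 7: append 61 -> window=[36, 61] -> max=61
step 8: append 97 -> window=[61, 97] -> max=97
step 9: append 12 -> window=[97, 12] -> max=97
step 10: append 60 -> window=[12, 60] -> max=60
step 11: append 51 -> window=[60, 51] -> max=60
step 12: append 33 -> window=[51, 33] -> max=51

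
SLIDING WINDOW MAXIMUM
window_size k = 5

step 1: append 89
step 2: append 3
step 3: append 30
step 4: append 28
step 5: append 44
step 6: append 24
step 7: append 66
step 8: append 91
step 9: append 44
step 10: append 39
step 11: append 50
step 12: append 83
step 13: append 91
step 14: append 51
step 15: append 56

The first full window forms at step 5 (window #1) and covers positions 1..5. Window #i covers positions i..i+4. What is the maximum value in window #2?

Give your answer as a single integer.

Answer: 44

Derivation:
step 1: append 89 -> window=[89] (not full yet)
step 2: append 3 -> window=[89, 3] (not full yet)
step 3: append 30 -> window=[89, 3, 30] (not full yet)
step 4: append 28 -> window=[89, 3, 30, 28] (not full yet)
step 5: append 44 -> window=[89, 3, 30, 28, 44] -> max=89
step 6: append 24 -> window=[3, 30, 28, 44, 24] -> max=44
Window #2 max = 44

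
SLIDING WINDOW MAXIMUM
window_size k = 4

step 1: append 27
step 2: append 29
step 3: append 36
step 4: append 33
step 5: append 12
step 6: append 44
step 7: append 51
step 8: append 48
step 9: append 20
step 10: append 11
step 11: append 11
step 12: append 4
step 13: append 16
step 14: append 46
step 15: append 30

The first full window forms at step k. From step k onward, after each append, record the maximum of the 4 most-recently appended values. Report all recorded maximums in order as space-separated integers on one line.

step 1: append 27 -> window=[27] (not full yet)
step 2: append 29 -> window=[27, 29] (not full yet)
step 3: append 36 -> window=[27, 29, 36] (not full yet)
step 4: append 33 -> window=[27, 29, 36, 33] -> max=36
step 5: append 12 -> window=[29, 36, 33, 12] -> max=36
step 6: append 44 -> window=[36, 33, 12, 44] -> max=44
step 7: append 51 -> window=[33, 12, 44, 51] -> max=51
step 8: append 48 -> window=[12, 44, 51, 48] -> max=51
step 9: append 20 -> window=[44, 51, 48, 20] -> max=51
step 10: append 11 -> window=[51, 48, 20, 11] -> max=51
step 11: append 11 -> window=[48, 20, 11, 11] -> max=48
step 12: append 4 -> window=[20, 11, 11, 4] -> max=20
step 13: append 16 -> window=[11, 11, 4, 16] -> max=16
step 14: append 46 -> window=[11, 4, 16, 46] -> max=46
step 15: append 30 -> window=[4, 16, 46, 30] -> max=46

Answer: 36 36 44 51 51 51 51 48 20 16 46 46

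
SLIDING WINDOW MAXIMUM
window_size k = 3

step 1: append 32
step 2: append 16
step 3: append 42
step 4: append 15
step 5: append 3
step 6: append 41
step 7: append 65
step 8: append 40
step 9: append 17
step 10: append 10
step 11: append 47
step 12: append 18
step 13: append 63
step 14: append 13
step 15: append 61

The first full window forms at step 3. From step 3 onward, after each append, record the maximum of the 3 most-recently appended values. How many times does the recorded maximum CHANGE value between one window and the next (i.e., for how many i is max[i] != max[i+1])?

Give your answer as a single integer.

step 1: append 32 -> window=[32] (not full yet)
step 2: append 16 -> window=[32, 16] (not full yet)
step 3: append 42 -> window=[32, 16, 42] -> max=42
step 4: append 15 -> window=[16, 42, 15] -> max=42
step 5: append 3 -> window=[42, 15, 3] -> max=42
step 6: append 41 -> window=[15, 3, 41] -> max=41
step 7: append 65 -> window=[3, 41, 65] -> max=65
step 8: append 40 -> window=[41, 65, 40] -> max=65
step 9: append 17 -> window=[65, 40, 17] -> max=65
step 10: append 10 -> window=[40, 17, 10] -> max=40
step 11: append 47 -> window=[17, 10, 47] -> max=47
step 12: append 18 -> window=[10, 47, 18] -> max=47
step 13: append 63 -> window=[47, 18, 63] -> max=63
step 14: append 13 -> window=[18, 63, 13] -> max=63
step 15: append 61 -> window=[63, 13, 61] -> max=63
Recorded maximums: 42 42 42 41 65 65 65 40 47 47 63 63 63
Changes between consecutive maximums: 5

Answer: 5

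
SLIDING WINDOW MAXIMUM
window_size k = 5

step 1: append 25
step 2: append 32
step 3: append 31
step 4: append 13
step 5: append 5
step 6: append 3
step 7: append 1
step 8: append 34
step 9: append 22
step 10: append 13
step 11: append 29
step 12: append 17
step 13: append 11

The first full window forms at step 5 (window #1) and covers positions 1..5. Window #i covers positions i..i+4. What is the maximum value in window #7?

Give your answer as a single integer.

Answer: 34

Derivation:
step 1: append 25 -> window=[25] (not full yet)
step 2: append 32 -> window=[25, 32] (not full yet)
step 3: append 31 -> window=[25, 32, 31] (not full yet)
step 4: append 13 -> window=[25, 32, 31, 13] (not full yet)
step 5: append 5 -> window=[25, 32, 31, 13, 5] -> max=32
step 6: append 3 -> window=[32, 31, 13, 5, 3] -> max=32
step 7: append 1 -> window=[31, 13, 5, 3, 1] -> max=31
step 8: append 34 -> window=[13, 5, 3, 1, 34] -> max=34
step 9: append 22 -> window=[5, 3, 1, 34, 22] -> max=34
step 10: append 13 -> window=[3, 1, 34, 22, 13] -> max=34
step 11: append 29 -> window=[1, 34, 22, 13, 29] -> max=34
Window #7 max = 34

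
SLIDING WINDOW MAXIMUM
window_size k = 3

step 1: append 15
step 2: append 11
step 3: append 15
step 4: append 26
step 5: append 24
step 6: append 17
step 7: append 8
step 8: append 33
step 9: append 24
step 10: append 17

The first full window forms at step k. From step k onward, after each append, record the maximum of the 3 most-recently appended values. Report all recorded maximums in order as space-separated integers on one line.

step 1: append 15 -> window=[15] (not full yet)
step 2: append 11 -> window=[15, 11] (not full yet)
step 3: append 15 -> window=[15, 11, 15] -> max=15
step 4: append 26 -> window=[11, 15, 26] -> max=26
step 5: append 24 -> window=[15, 26, 24] -> max=26
step 6: append 17 -> window=[26, 24, 17] -> max=26
step 7: append 8 -> window=[24, 17, 8] -> max=24
step 8: append 33 -> window=[17, 8, 33] -> max=33
step 9: append 24 -> window=[8, 33, 24] -> max=33
step 10: append 17 -> window=[33, 24, 17] -> max=33

Answer: 15 26 26 26 24 33 33 33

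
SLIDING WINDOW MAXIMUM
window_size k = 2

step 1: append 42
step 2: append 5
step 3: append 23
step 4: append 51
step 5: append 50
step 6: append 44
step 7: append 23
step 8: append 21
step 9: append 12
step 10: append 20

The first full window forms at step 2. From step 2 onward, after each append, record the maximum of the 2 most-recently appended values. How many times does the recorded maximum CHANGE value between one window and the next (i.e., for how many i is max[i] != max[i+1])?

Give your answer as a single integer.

step 1: append 42 -> window=[42] (not full yet)
step 2: append 5 -> window=[42, 5] -> max=42
step 3: append 23 -> window=[5, 23] -> max=23
step 4: append 51 -> window=[23, 51] -> max=51
step 5: append 50 -> window=[51, 50] -> max=51
step 6: append 44 -> window=[50, 44] -> max=50
step 7: append 23 -> window=[44, 23] -> max=44
step 8: append 21 -> window=[23, 21] -> max=23
step 9: append 12 -> window=[21, 12] -> max=21
step 10: append 20 -> window=[12, 20] -> max=20
Recorded maximums: 42 23 51 51 50 44 23 21 20
Changes between consecutive maximums: 7

Answer: 7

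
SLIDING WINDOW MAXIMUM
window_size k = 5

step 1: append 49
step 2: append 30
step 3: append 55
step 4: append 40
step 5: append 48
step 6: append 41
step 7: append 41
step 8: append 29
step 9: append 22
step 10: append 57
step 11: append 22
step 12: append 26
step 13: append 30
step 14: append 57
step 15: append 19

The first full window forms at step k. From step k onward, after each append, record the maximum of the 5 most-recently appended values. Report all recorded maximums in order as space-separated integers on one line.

Answer: 55 55 55 48 48 57 57 57 57 57 57

Derivation:
step 1: append 49 -> window=[49] (not full yet)
step 2: append 30 -> window=[49, 30] (not full yet)
step 3: append 55 -> window=[49, 30, 55] (not full yet)
step 4: append 40 -> window=[49, 30, 55, 40] (not full yet)
step 5: append 48 -> window=[49, 30, 55, 40, 48] -> max=55
step 6: append 41 -> window=[30, 55, 40, 48, 41] -> max=55
step 7: append 41 -> window=[55, 40, 48, 41, 41] -> max=55
step 8: append 29 -> window=[40, 48, 41, 41, 29] -> max=48
step 9: append 22 -> window=[48, 41, 41, 29, 22] -> max=48
step 10: append 57 -> window=[41, 41, 29, 22, 57] -> max=57
step 11: append 22 -> window=[41, 29, 22, 57, 22] -> max=57
step 12: append 26 -> window=[29, 22, 57, 22, 26] -> max=57
step 13: append 30 -> window=[22, 57, 22, 26, 30] -> max=57
step 14: append 57 -> window=[57, 22, 26, 30, 57] -> max=57
step 15: append 19 -> window=[22, 26, 30, 57, 19] -> max=57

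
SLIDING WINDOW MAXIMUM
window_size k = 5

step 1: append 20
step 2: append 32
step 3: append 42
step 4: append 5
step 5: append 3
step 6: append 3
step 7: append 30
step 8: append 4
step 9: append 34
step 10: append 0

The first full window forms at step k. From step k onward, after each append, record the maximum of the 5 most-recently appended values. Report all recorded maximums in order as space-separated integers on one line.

Answer: 42 42 42 30 34 34

Derivation:
step 1: append 20 -> window=[20] (not full yet)
step 2: append 32 -> window=[20, 32] (not full yet)
step 3: append 42 -> window=[20, 32, 42] (not full yet)
step 4: append 5 -> window=[20, 32, 42, 5] (not full yet)
step 5: append 3 -> window=[20, 32, 42, 5, 3] -> max=42
step 6: append 3 -> window=[32, 42, 5, 3, 3] -> max=42
step 7: append 30 -> window=[42, 5, 3, 3, 30] -> max=42
step 8: append 4 -> window=[5, 3, 3, 30, 4] -> max=30
step 9: append 34 -> window=[3, 3, 30, 4, 34] -> max=34
step 10: append 0 -> window=[3, 30, 4, 34, 0] -> max=34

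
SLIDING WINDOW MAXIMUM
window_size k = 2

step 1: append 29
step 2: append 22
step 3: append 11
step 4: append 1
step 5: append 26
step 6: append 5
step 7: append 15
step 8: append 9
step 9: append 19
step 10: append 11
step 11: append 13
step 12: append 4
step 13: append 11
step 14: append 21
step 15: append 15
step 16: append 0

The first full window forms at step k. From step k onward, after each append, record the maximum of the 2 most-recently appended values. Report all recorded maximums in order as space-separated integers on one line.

step 1: append 29 -> window=[29] (not full yet)
step 2: append 22 -> window=[29, 22] -> max=29
step 3: append 11 -> window=[22, 11] -> max=22
step 4: append 1 -> window=[11, 1] -> max=11
step 5: append 26 -> window=[1, 26] -> max=26
step 6: append 5 -> window=[26, 5] -> max=26
step 7: append 15 -> window=[5, 15] -> max=15
step 8: append 9 -> window=[15, 9] -> max=15
step 9: append 19 -> window=[9, 19] -> max=19
step 10: append 11 -> window=[19, 11] -> max=19
step 11: append 13 -> window=[11, 13] -> max=13
step 12: append 4 -> window=[13, 4] -> max=13
step 13: append 11 -> window=[4, 11] -> max=11
step 14: append 21 -> window=[11, 21] -> max=21
step 15: append 15 -> window=[21, 15] -> max=21
step 16: append 0 -> window=[15, 0] -> max=15

Answer: 29 22 11 26 26 15 15 19 19 13 13 11 21 21 15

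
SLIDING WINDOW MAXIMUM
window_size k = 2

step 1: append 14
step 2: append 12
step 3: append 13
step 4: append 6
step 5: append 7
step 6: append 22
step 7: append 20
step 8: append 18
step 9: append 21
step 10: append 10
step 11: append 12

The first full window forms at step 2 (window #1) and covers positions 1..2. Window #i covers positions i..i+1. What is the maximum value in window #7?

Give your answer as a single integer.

Answer: 20

Derivation:
step 1: append 14 -> window=[14] (not full yet)
step 2: append 12 -> window=[14, 12] -> max=14
step 3: append 13 -> window=[12, 13] -> max=13
step 4: append 6 -> window=[13, 6] -> max=13
step 5: append 7 -> window=[6, 7] -> max=7
step 6: append 22 -> window=[7, 22] -> max=22
step 7: append 20 -> window=[22, 20] -> max=22
step 8: append 18 -> window=[20, 18] -> max=20
Window #7 max = 20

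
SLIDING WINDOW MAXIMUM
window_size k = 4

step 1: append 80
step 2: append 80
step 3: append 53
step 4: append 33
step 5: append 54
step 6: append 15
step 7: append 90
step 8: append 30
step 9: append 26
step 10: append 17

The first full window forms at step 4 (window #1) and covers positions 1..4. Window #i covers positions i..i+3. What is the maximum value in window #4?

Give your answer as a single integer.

Answer: 90

Derivation:
step 1: append 80 -> window=[80] (not full yet)
step 2: append 80 -> window=[80, 80] (not full yet)
step 3: append 53 -> window=[80, 80, 53] (not full yet)
step 4: append 33 -> window=[80, 80, 53, 33] -> max=80
step 5: append 54 -> window=[80, 53, 33, 54] -> max=80
step 6: append 15 -> window=[53, 33, 54, 15] -> max=54
step 7: append 90 -> window=[33, 54, 15, 90] -> max=90
Window #4 max = 90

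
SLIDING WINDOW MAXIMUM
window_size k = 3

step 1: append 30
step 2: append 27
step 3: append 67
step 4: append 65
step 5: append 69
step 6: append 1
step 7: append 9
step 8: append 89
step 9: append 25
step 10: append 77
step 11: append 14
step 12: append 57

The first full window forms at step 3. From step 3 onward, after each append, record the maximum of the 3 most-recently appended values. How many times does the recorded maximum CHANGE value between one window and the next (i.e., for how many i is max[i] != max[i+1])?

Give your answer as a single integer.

step 1: append 30 -> window=[30] (not full yet)
step 2: append 27 -> window=[30, 27] (not full yet)
step 3: append 67 -> window=[30, 27, 67] -> max=67
step 4: append 65 -> window=[27, 67, 65] -> max=67
step 5: append 69 -> window=[67, 65, 69] -> max=69
step 6: append 1 -> window=[65, 69, 1] -> max=69
step 7: append 9 -> window=[69, 1, 9] -> max=69
step 8: append 89 -> window=[1, 9, 89] -> max=89
step 9: append 25 -> window=[9, 89, 25] -> max=89
step 10: append 77 -> window=[89, 25, 77] -> max=89
step 11: append 14 -> window=[25, 77, 14] -> max=77
step 12: append 57 -> window=[77, 14, 57] -> max=77
Recorded maximums: 67 67 69 69 69 89 89 89 77 77
Changes between consecutive maximums: 3

Answer: 3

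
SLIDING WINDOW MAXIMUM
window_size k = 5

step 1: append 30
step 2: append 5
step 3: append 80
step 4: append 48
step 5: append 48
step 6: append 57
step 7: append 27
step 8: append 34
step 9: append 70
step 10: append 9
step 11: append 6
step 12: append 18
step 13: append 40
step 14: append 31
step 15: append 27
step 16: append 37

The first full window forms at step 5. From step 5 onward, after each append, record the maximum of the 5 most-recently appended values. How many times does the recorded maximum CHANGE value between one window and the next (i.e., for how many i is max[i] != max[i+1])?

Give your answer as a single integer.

Answer: 3

Derivation:
step 1: append 30 -> window=[30] (not full yet)
step 2: append 5 -> window=[30, 5] (not full yet)
step 3: append 80 -> window=[30, 5, 80] (not full yet)
step 4: append 48 -> window=[30, 5, 80, 48] (not full yet)
step 5: append 48 -> window=[30, 5, 80, 48, 48] -> max=80
step 6: append 57 -> window=[5, 80, 48, 48, 57] -> max=80
step 7: append 27 -> window=[80, 48, 48, 57, 27] -> max=80
step 8: append 34 -> window=[48, 48, 57, 27, 34] -> max=57
step 9: append 70 -> window=[48, 57, 27, 34, 70] -> max=70
step 10: append 9 -> window=[57, 27, 34, 70, 9] -> max=70
step 11: append 6 -> window=[27, 34, 70, 9, 6] -> max=70
step 12: append 18 -> window=[34, 70, 9, 6, 18] -> max=70
step 13: append 40 -> window=[70, 9, 6, 18, 40] -> max=70
step 14: append 31 -> window=[9, 6, 18, 40, 31] -> max=40
step 15: append 27 -> window=[6, 18, 40, 31, 27] -> max=40
step 16: append 37 -> window=[18, 40, 31, 27, 37] -> max=40
Recorded maximums: 80 80 80 57 70 70 70 70 70 40 40 40
Changes between consecutive maximums: 3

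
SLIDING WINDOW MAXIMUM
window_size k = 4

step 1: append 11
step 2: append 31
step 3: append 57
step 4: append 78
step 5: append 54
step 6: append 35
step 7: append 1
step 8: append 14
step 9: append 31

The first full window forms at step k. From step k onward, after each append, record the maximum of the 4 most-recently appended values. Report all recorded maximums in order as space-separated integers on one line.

step 1: append 11 -> window=[11] (not full yet)
step 2: append 31 -> window=[11, 31] (not full yet)
step 3: append 57 -> window=[11, 31, 57] (not full yet)
step 4: append 78 -> window=[11, 31, 57, 78] -> max=78
step 5: append 54 -> window=[31, 57, 78, 54] -> max=78
step 6: append 35 -> window=[57, 78, 54, 35] -> max=78
step 7: append 1 -> window=[78, 54, 35, 1] -> max=78
step 8: append 14 -> window=[54, 35, 1, 14] -> max=54
step 9: append 31 -> window=[35, 1, 14, 31] -> max=35

Answer: 78 78 78 78 54 35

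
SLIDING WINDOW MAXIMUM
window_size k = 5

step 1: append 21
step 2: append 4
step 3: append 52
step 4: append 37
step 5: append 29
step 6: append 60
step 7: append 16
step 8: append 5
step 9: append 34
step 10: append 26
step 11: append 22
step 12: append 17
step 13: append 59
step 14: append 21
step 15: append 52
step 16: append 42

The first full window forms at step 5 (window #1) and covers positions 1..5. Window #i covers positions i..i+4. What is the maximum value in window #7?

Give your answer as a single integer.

Answer: 34

Derivation:
step 1: append 21 -> window=[21] (not full yet)
step 2: append 4 -> window=[21, 4] (not full yet)
step 3: append 52 -> window=[21, 4, 52] (not full yet)
step 4: append 37 -> window=[21, 4, 52, 37] (not full yet)
step 5: append 29 -> window=[21, 4, 52, 37, 29] -> max=52
step 6: append 60 -> window=[4, 52, 37, 29, 60] -> max=60
step 7: append 16 -> window=[52, 37, 29, 60, 16] -> max=60
step 8: append 5 -> window=[37, 29, 60, 16, 5] -> max=60
step 9: append 34 -> window=[29, 60, 16, 5, 34] -> max=60
step 10: append 26 -> window=[60, 16, 5, 34, 26] -> max=60
step 11: append 22 -> window=[16, 5, 34, 26, 22] -> max=34
Window #7 max = 34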